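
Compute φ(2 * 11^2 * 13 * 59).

76560

φ(185614) = 185614 · (1 − 1/2) · (1 − 1/11) · (1 − 1/13) · (1 − 1/59)
       = 185614 · 6960/16874 = 76560.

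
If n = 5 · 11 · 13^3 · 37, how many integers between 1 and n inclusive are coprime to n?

2920320

φ(5) = 5 − 1 = 4.
φ(11) = 11 − 1 = 10.
φ(13^3) = 13^3 − 13^2 = 2197 − 169 = 2028.
φ(37) = 37 − 1 = 36.
φ(4470895) = 4 × 10 × 2028 × 36 = 2920320.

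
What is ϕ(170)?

64

170 = 2 · 5 · 17.
φ(2) = 2 − 1 = 1.
φ(5) = 5 − 1 = 4.
φ(17) = 17 − 1 = 16.
Multiply: 1 · 4 · 16 = 64.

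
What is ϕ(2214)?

2214 = 2 · 3^3 · 41.
φ(2214) = 2214 · (1 − 1/2) · (1 − 1/3) · (1 − 1/41)
       = 2214 · 80/246 = 720.

720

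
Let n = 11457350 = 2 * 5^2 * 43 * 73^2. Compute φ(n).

φ(11457350) = 11457350 · (1 − 1/2) · (1 − 1/5) · (1 − 1/43) · (1 − 1/73)
       = 11457350 · 12096/31390 = 4415040.

4415040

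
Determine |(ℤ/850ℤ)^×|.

Prime factorization: 850 = 2 · 5**2 · 17.
φ(2) = 2 − 1 = 1.
φ(5^2) = 5^2 − 5^1 = 25 − 5 = 20.
φ(17) = 17 − 1 = 16.
Since φ is multiplicative, φ(850) = 1 · 20 · 16 = 320.

320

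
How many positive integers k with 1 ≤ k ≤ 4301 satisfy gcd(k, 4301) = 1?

3520

Factor 4301: 4301 = 11 * 17 * 23.
φ(11) = 11 − 1 = 10.
φ(17) = 17 − 1 = 16.
φ(23) = 23 − 1 = 22.
Since φ is multiplicative, φ(4301) = 10 · 16 · 22 = 3520.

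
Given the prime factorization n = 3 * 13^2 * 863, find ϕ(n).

268944

φ(437541) = 437541 · (1 − 1/3) · (1 − 1/13) · (1 − 1/863)
       = 437541 · 20688/33657 = 268944.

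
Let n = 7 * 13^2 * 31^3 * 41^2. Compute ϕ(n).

44255203200

φ(7) = 7 − 1 = 6.
φ(13^2) = 13^2 − 13^1 = 169 − 13 = 156.
φ(31^3) = 31^2·(31−1) = 961·30 = 28830.
φ(41^2) = 41^2 − 41^1 = 1681 − 41 = 1640.
φ(59243067793) = 6 × 156 × 28830 × 1640 = 44255203200.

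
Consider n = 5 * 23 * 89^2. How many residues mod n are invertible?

689216

φ(5) = 5 − 1 = 4.
φ(23) = 23 − 1 = 22.
φ(89^2) = 89^2 − 89^1 = 7921 − 89 = 7832.
Since φ is multiplicative, φ(910915) = 4 · 22 · 7832 = 689216.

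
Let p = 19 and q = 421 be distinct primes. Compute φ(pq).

7560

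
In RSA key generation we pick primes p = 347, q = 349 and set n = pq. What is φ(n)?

120408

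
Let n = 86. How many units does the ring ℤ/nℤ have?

42

Factor 86: 86 = 2 * 43.
φ(86) = 86 · (1 − 1/2) · (1 − 1/43)
       = 86 · 42/86 = 42.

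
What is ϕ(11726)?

Factor 11726: 11726 = 2 * 11 * 13 * 41.
φ(2) = 2 − 1 = 1.
φ(11) = 11 − 1 = 10.
φ(13) = 13 − 1 = 12.
φ(41) = 41 − 1 = 40.
Since φ is multiplicative, φ(11726) = 1 · 10 · 12 · 40 = 4800.

4800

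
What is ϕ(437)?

396

Factor 437: 437 = 19 · 23.
φ(437) = 437 · (1 − 1/19) · (1 − 1/23)
       = 437 · 396/437 = 396.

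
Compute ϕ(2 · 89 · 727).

63888

φ(2) = 2 − 1 = 1.
φ(89) = 89 − 1 = 88.
φ(727) = 727 − 1 = 726.
Since φ is multiplicative, φ(129406) = 1 · 88 · 726 = 63888.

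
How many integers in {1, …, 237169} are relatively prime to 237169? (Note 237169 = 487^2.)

φ(487^2) = 487^2 − 487^1 = 237169 − 487 = 236682.

236682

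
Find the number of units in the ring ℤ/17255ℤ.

10752

17255 = 5 · 7 · 17 · 29.
φ(5) = 5 − 1 = 4.
φ(7) = 7 − 1 = 6.
φ(17) = 17 − 1 = 16.
φ(29) = 29 − 1 = 28.
φ(17255) = 4 × 6 × 16 × 28 = 10752.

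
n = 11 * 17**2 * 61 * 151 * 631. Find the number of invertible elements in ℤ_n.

15422400000

φ(18476796239) = 18476796239 · (1 − 1/11) · (1 − 1/17) · (1 − 1/61) · (1 − 1/151) · (1 − 1/631)
       = 18476796239 · 907200000/1086870367 = 15422400000.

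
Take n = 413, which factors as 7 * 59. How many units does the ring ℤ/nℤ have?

φ(7) = 7 − 1 = 6.
φ(59) = 59 − 1 = 58.
φ(413) = 6 × 58 = 348.

348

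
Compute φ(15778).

6468

15778 = 2 · 7^3 · 23.
φ(2) = 2 − 1 = 1.
φ(7^3) = 7^2·(7−1) = 49·6 = 294.
φ(23) = 23 − 1 = 22.
φ(15778) = 1 × 294 × 22 = 6468.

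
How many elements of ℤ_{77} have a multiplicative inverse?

60

First factor: 77 = 7 × 11.
φ(77) = 77 · (1 − 1/7) · (1 − 1/11)
       = 77 · 60/77 = 60.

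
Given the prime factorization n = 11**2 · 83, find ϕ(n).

9020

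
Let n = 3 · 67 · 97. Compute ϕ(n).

φ(19497) = 19497 · (1 − 1/3) · (1 − 1/67) · (1 − 1/97)
       = 19497 · 12672/19497 = 12672.

12672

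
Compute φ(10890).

2640

Factor 10890: 10890 = 2 · 3^2 · 5 · 11^2.
φ(2) = 2 − 1 = 1.
φ(3^2) = 3^1·(3−1) = 3·2 = 6.
φ(5) = 5 − 1 = 4.
φ(11^2) = 11^1·(11−1) = 11·10 = 110.
Since φ is multiplicative, φ(10890) = 1 · 6 · 4 · 110 = 2640.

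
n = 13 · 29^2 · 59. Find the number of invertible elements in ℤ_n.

565152

φ(13) = 13 − 1 = 12.
φ(29^2) = 29^1·(29−1) = 29·28 = 812.
φ(59) = 59 − 1 = 58.
φ(645047) = 12 × 812 × 58 = 565152.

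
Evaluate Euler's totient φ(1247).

1247 = 29 · 43.
φ(1247) = 1247 · (1 − 1/29) · (1 − 1/43)
       = 1247 · 1176/1247 = 1176.

1176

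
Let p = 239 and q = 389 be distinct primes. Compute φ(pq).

φ(239) = 239 − 1 = 238.
φ(389) = 389 − 1 = 388.
φ(92971) = 238 × 388 = 92344.

92344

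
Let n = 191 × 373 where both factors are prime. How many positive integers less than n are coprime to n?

70680

φ(71243) = 71243 · (1 − 1/191) · (1 − 1/373)
       = 71243 · 70680/71243 = 70680.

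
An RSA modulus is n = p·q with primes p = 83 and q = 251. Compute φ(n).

φ(20833) = 20833 · (1 − 1/83) · (1 − 1/251)
       = 20833 · 20500/20833 = 20500.

20500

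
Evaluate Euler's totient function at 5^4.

φ(5^4) = 5^3·(5−1) = 125·4 = 500.

500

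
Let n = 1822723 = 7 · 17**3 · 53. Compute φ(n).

1442688

φ(1822723) = 1822723 · (1 − 1/7) · (1 − 1/17) · (1 − 1/53)
       = 1822723 · 4992/6307 = 1442688.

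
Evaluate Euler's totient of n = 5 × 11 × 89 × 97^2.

φ(5) = 5 − 1 = 4.
φ(11) = 11 − 1 = 10.
φ(89) = 89 − 1 = 88.
φ(97^2) = 97^1·(97−1) = 97·96 = 9312.
Since φ is multiplicative, φ(46057055) = 4 · 10 · 88 · 9312 = 32778240.

32778240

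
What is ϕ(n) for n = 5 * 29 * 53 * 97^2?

54233088

φ(5) = 5 − 1 = 4.
φ(29) = 29 − 1 = 28.
φ(53) = 53 − 1 = 52.
φ(97^2) = 97^2 − 97^1 = 9409 − 97 = 9312.
Since φ is multiplicative, φ(72308165) = 4 · 28 · 52 · 9312 = 54233088.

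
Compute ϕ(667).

667 = 23 · 29.
φ(667) = 667 · (1 − 1/23) · (1 − 1/29)
       = 667 · 616/667 = 616.

616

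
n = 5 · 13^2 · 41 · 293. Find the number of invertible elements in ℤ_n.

7288320

φ(10150985) = 10150985 · (1 − 1/5) · (1 − 1/13) · (1 − 1/41) · (1 − 1/293)
       = 10150985 · 560640/780845 = 7288320.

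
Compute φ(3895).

2880

First factor: 3895 = 5 × 19 × 41.
φ(5) = 5 − 1 = 4.
φ(19) = 19 − 1 = 18.
φ(41) = 41 − 1 = 40.
Since φ is multiplicative, φ(3895) = 4 · 18 · 40 = 2880.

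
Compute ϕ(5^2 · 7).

φ(5^2) = 5^2 − 5^1 = 25 − 5 = 20.
φ(7) = 7 − 1 = 6.
Since φ is multiplicative, φ(175) = 20 · 6 = 120.

120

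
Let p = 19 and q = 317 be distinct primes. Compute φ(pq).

5688

For distinct primes, φ(pq) = (p−1)(q−1) = 18 × 316 = 5688.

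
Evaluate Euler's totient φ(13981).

12000

First factor: 13981 = 11 * 31 * 41.
φ(11) = 11 − 1 = 10.
φ(31) = 31 − 1 = 30.
φ(41) = 41 − 1 = 40.
Multiply: 10 · 30 · 40 = 12000.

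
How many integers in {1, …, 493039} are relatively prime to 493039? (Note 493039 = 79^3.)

φ(493039) = 493039 · (1 − 1/79)
       = 493039 · 78/79 = 486798.

486798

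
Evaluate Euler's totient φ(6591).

4056

6591 = 3 * 13**3.
φ(3) = 3 − 1 = 2.
φ(13^3) = 13^3 − 13^2 = 2197 − 169 = 2028.
Multiply: 2 · 2028 = 4056.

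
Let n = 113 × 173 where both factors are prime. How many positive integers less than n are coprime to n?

19264

φ(pq) = (p−1)(q−1) = 112 · 172 = 19264.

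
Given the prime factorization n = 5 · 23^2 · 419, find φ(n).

846032

φ(5) = 5 − 1 = 4.
φ(23^2) = 23^1·(23−1) = 23·22 = 506.
φ(419) = 419 − 1 = 418.
Multiply: 4 · 506 · 418 = 846032.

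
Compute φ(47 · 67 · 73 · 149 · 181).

5823290880

φ(6199552813) = 6199552813 · (1 − 1/47) · (1 − 1/67) · (1 − 1/73) · (1 − 1/149) · (1 − 1/181)
       = 6199552813 · 5823290880/6199552813 = 5823290880.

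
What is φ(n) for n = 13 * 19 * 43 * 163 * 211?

φ(13) = 13 − 1 = 12.
φ(19) = 19 − 1 = 18.
φ(43) = 43 − 1 = 42.
φ(163) = 163 − 1 = 162.
φ(211) = 211 − 1 = 210.
Multiply: 12 · 18 · 42 · 162 · 210 = 308629440.

308629440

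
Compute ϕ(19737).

12096

First factor: 19737 = 3**3 · 17 · 43.
φ(19737) = 19737 · (1 − 1/3) · (1 − 1/17) · (1 − 1/43)
       = 19737 · 1344/2193 = 12096.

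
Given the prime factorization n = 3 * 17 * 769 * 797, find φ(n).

φ(31257543) = 31257543 · (1 − 1/3) · (1 − 1/17) · (1 − 1/769) · (1 − 1/797)
       = 31257543 · 19562496/31257543 = 19562496.

19562496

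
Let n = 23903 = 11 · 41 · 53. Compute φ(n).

20800

φ(11) = 11 − 1 = 10.
φ(41) = 41 − 1 = 40.
φ(53) = 53 − 1 = 52.
Since φ is multiplicative, φ(23903) = 10 · 40 · 52 = 20800.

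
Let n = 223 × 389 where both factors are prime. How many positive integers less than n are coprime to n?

φ(pq) = (p−1)(q−1) = 222 · 388 = 86136.

86136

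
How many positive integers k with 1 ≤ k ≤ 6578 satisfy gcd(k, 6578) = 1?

2640

First factor: 6578 = 2 * 11 * 13 * 23.
φ(6578) = 6578 · (1 − 1/2) · (1 − 1/11) · (1 − 1/13) · (1 − 1/23)
       = 6578 · 2640/6578 = 2640.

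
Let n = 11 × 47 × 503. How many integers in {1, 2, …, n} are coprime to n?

φ(11) = 11 − 1 = 10.
φ(47) = 47 − 1 = 46.
φ(503) = 503 − 1 = 502.
Multiply: 10 · 46 · 502 = 230920.

230920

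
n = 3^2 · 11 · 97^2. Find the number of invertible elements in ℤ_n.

558720

φ(931491) = 931491 · (1 − 1/3) · (1 − 1/11) · (1 − 1/97)
       = 931491 · 1920/3201 = 558720.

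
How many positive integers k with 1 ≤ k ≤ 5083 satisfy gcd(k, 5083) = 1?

4224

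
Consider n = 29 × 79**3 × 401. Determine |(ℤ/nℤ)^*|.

φ(5733550531) = 5733550531 · (1 − 1/29) · (1 − 1/79) · (1 − 1/401)
       = 5733550531 · 873600/918691 = 5452137600.

5452137600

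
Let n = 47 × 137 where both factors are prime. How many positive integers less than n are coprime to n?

φ(n) = (p − 1)(q − 1) = (47−1)(137−1) = 46·136 = 6256.

6256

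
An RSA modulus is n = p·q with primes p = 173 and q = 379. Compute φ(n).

For distinct primes, φ(pq) = (p−1)(q−1) = 172 × 378 = 65016.

65016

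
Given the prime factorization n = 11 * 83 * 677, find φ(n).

554320

φ(618101) = 618101 · (1 − 1/11) · (1 − 1/83) · (1 − 1/677)
       = 618101 · 554320/618101 = 554320.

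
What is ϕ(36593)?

36593 = 23 · 37 · 43.
φ(36593) = 36593 · (1 − 1/23) · (1 − 1/37) · (1 − 1/43)
       = 36593 · 33264/36593 = 33264.

33264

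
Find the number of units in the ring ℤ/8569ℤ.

7200

Prime factorization: 8569 = 11 * 19 * 41.
φ(11) = 11 − 1 = 10.
φ(19) = 19 − 1 = 18.
φ(41) = 41 − 1 = 40.
Multiply: 10 · 18 · 40 = 7200.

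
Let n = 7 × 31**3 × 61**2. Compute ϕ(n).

633106800

φ(775966177) = 775966177 · (1 − 1/7) · (1 − 1/31) · (1 − 1/61)
       = 775966177 · 10800/13237 = 633106800.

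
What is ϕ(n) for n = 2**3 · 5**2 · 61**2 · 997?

φ(741967400) = 741967400 · (1 − 1/2) · (1 − 1/5) · (1 − 1/61) · (1 − 1/997)
       = 741967400 · 239040/608170 = 291628800.

291628800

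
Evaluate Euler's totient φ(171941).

Factor 171941: 171941 = 7**2 × 11**2 × 29.
φ(7^2) = 7^1·(7−1) = 7·6 = 42.
φ(11^2) = 11^2 − 11^1 = 121 − 11 = 110.
φ(29) = 29 − 1 = 28.
Multiply: 42 · 110 · 28 = 129360.

129360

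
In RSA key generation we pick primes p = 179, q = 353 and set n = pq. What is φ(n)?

φ(n) = (p − 1)(q − 1) = (179−1)(353−1) = 178·352 = 62656.

62656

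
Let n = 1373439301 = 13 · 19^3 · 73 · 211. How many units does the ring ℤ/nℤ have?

φ(13) = 13 − 1 = 12.
φ(19^3) = 19^2·(19−1) = 361·18 = 6498.
φ(73) = 73 − 1 = 72.
φ(211) = 211 − 1 = 210.
Since φ is multiplicative, φ(1373439301) = 12 · 6498 · 72 · 210 = 1178997120.

1178997120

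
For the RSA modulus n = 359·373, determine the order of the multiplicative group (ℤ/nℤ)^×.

For distinct primes, φ(pq) = (p−1)(q−1) = 358 × 372 = 133176.

133176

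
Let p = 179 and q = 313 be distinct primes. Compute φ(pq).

φ(n) = (p − 1)(q − 1) = (179−1)(313−1) = 178·312 = 55536.

55536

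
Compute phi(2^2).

φ(2^2) = 2^2 − 2^1 = 4 − 2 = 2.

2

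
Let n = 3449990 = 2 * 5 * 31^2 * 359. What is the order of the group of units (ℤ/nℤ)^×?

1331760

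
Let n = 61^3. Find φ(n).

φ(226981) = 226981 · (1 − 1/61)
       = 226981 · 60/61 = 223260.

223260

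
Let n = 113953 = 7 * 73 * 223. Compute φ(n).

φ(7) = 7 − 1 = 6.
φ(73) = 73 − 1 = 72.
φ(223) = 223 − 1 = 222.
Multiply: 6 · 72 · 222 = 95904.

95904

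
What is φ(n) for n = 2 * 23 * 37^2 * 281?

φ(2) = 2 − 1 = 1.
φ(23) = 23 − 1 = 22.
φ(37^2) = 37^1·(37−1) = 37·36 = 1332.
φ(281) = 281 − 1 = 280.
Since φ is multiplicative, φ(17695694) = 1 · 22 · 1332 · 280 = 8205120.

8205120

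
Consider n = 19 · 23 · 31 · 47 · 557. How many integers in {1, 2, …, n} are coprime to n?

φ(19) = 19 − 1 = 18.
φ(23) = 23 − 1 = 22.
φ(31) = 31 − 1 = 30.
φ(47) = 47 − 1 = 46.
φ(557) = 557 − 1 = 556.
φ(354646913) = 18 × 22 × 30 × 46 × 556 = 303842880.

303842880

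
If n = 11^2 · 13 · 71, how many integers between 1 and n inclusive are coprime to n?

φ(11^2) = 11^1·(11−1) = 11·10 = 110.
φ(13) = 13 − 1 = 12.
φ(71) = 71 − 1 = 70.
φ(111683) = 110 × 12 × 70 = 92400.

92400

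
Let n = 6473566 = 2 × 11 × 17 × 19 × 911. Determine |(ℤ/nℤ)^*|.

2620800

φ(6473566) = 6473566 · (1 − 1/2) · (1 − 1/11) · (1 − 1/17) · (1 − 1/19) · (1 − 1/911)
       = 6473566 · 2620800/6473566 = 2620800.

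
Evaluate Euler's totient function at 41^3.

67240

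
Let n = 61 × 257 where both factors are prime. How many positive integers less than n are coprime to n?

φ(15677) = 15677 · (1 − 1/61) · (1 − 1/257)
       = 15677 · 15360/15677 = 15360.

15360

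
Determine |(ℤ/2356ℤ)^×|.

1080

Prime factorization: 2356 = 2^2 * 19 * 31.
φ(2356) = 2356 · (1 − 1/2) · (1 − 1/19) · (1 − 1/31)
       = 2356 · 540/1178 = 1080.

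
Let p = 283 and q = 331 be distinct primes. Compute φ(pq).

93060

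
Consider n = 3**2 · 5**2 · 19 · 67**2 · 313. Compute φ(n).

2980074240

φ(6006618675) = 6006618675 · (1 − 1/3) · (1 − 1/5) · (1 − 1/19) · (1 − 1/67) · (1 − 1/313)
       = 6006618675 · 2965248/5976735 = 2980074240.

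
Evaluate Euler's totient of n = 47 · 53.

2392

φ(2491) = 2491 · (1 − 1/47) · (1 − 1/53)
       = 2491 · 2392/2491 = 2392.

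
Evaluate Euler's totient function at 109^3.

1283148

φ(109^3) = 109^2·(109−1) = 11881·108 = 1283148.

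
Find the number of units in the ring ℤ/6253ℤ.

5616

6253 = 13^2 × 37.
φ(13^2) = 13^1·(13−1) = 13·12 = 156.
φ(37) = 37 − 1 = 36.
Since φ is multiplicative, φ(6253) = 156 · 36 = 5616.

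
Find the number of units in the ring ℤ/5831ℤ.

5831 = 7^3 · 17.
φ(5831) = 5831 · (1 − 1/7) · (1 − 1/17)
       = 5831 · 96/119 = 4704.

4704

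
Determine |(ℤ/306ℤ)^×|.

96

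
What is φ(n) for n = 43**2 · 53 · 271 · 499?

12627407520

φ(43^2) = 43^1·(43−1) = 43·42 = 1806.
φ(53) = 53 − 1 = 52.
φ(271) = 271 − 1 = 270.
φ(499) = 499 − 1 = 498.
Multiply: 1806 · 52 · 270 · 498 = 12627407520.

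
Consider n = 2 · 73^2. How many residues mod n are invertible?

φ(2) = 2 − 1 = 1.
φ(73^2) = 73^1·(73−1) = 73·72 = 5256.
Since φ is multiplicative, φ(10658) = 1 · 5256 = 5256.

5256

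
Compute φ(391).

First factor: 391 = 17 · 23.
φ(17) = 17 − 1 = 16.
φ(23) = 23 − 1 = 22.
Since φ is multiplicative, φ(391) = 16 · 22 = 352.

352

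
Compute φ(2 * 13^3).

2028

φ(2) = 2 − 1 = 1.
φ(13^3) = 13^3 − 13^2 = 2197 − 169 = 2028.
Since φ is multiplicative, φ(4394) = 1 · 2028 = 2028.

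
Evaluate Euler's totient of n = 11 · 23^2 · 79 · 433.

φ(199050533) = 199050533 · (1 − 1/11) · (1 − 1/23) · (1 − 1/79) · (1 − 1/433)
       = 199050533 · 7413120/8654371 = 170501760.

170501760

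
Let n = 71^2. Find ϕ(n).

φ(71^2) = 71^1·(71−1) = 71·70 = 4970.

4970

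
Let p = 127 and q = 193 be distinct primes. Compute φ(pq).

φ(pq) = (p−1)(q−1) = 126 · 192 = 24192.

24192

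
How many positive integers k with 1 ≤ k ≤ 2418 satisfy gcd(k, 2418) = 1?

Prime factorization: 2418 = 2 * 3 * 13 * 31.
φ(2) = 2 − 1 = 1.
φ(3) = 3 − 1 = 2.
φ(13) = 13 − 1 = 12.
φ(31) = 31 − 1 = 30.
φ(2418) = 1 × 2 × 12 × 30 = 720.

720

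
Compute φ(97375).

72000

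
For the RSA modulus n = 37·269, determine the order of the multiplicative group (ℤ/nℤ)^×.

φ(n) = (p − 1)(q − 1) = (37−1)(269−1) = 36·268 = 9648.

9648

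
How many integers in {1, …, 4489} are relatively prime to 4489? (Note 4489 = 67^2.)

φ(67^2) = 67^2 − 67^1 = 4489 − 67 = 4422.

4422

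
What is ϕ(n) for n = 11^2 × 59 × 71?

φ(506869) = 506869 · (1 − 1/11) · (1 − 1/59) · (1 − 1/71)
       = 506869 · 40600/46079 = 446600.

446600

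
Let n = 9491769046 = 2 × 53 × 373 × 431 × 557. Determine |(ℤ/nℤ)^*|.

4624763520

φ(2) = 2 − 1 = 1.
φ(53) = 53 − 1 = 52.
φ(373) = 373 − 1 = 372.
φ(431) = 431 − 1 = 430.
φ(557) = 557 − 1 = 556.
Since φ is multiplicative, φ(9491769046) = 1 · 52 · 372 · 430 · 556 = 4624763520.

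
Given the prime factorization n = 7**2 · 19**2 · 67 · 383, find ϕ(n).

362145168

φ(453917429) = 453917429 · (1 − 1/7) · (1 − 1/19) · (1 − 1/67) · (1 − 1/383)
       = 453917429 · 2722896/3412913 = 362145168.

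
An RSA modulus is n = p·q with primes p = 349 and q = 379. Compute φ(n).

φ(pq) = (p−1)(q−1) = 348 · 378 = 131544.

131544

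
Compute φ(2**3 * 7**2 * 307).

φ(2^3) = 2^3 − 2^2 = 8 − 4 = 4.
φ(7^2) = 7^1·(7−1) = 7·6 = 42.
φ(307) = 307 − 1 = 306.
φ(120344) = 4 × 42 × 306 = 51408.

51408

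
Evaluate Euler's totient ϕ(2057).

Prime factorization: 2057 = 11^2 · 17.
φ(2057) = 2057 · (1 − 1/11) · (1 − 1/17)
       = 2057 · 160/187 = 1760.

1760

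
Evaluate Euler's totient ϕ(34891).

First factor: 34891 = 23 × 37 × 41.
φ(34891) = 34891 · (1 − 1/23) · (1 − 1/37) · (1 − 1/41)
       = 34891 · 31680/34891 = 31680.

31680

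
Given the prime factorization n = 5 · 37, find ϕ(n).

144

φ(5) = 5 − 1 = 4.
φ(37) = 37 − 1 = 36.
Since φ is multiplicative, φ(185) = 4 · 36 = 144.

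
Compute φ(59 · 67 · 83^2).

26053368

φ(59) = 59 − 1 = 58.
φ(67) = 67 − 1 = 66.
φ(83^2) = 83^2 − 83^1 = 6889 − 83 = 6806.
Multiply: 58 · 66 · 6806 = 26053368.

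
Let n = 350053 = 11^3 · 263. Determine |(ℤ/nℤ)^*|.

φ(11^3) = 11^3 − 11^2 = 1331 − 121 = 1210.
φ(263) = 263 − 1 = 262.
Since φ is multiplicative, φ(350053) = 1210 · 262 = 317020.

317020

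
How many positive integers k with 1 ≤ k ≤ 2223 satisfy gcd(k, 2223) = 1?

First factor: 2223 = 3**2 × 13 × 19.
φ(3^2) = 3^2 − 3^1 = 9 − 3 = 6.
φ(13) = 13 − 1 = 12.
φ(19) = 19 − 1 = 18.
Since φ is multiplicative, φ(2223) = 6 · 12 · 18 = 1296.

1296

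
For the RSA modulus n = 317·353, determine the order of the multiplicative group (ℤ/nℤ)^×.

111232

φ(317) = 317 − 1 = 316.
φ(353) = 353 − 1 = 352.
Since φ is multiplicative, φ(111901) = 316 · 352 = 111232.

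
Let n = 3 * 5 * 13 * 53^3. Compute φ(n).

φ(3) = 3 − 1 = 2.
φ(5) = 5 − 1 = 4.
φ(13) = 13 − 1 = 12.
φ(53^3) = 53^3 − 53^2 = 148877 − 2809 = 146068.
Since φ is multiplicative, φ(29031015) = 2 · 4 · 12 · 146068 = 14022528.

14022528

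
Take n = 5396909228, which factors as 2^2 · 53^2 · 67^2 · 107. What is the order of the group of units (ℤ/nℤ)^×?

2583650784

φ(2^2) = 2^2 − 2^1 = 4 − 2 = 2.
φ(53^2) = 53^1·(53−1) = 53·52 = 2756.
φ(67^2) = 67^2 − 67^1 = 4489 − 67 = 4422.
φ(107) = 107 − 1 = 106.
φ(5396909228) = 2 × 2756 × 4422 × 106 = 2583650784.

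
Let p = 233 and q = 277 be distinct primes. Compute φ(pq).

64032

For distinct primes, φ(pq) = (p−1)(q−1) = 232 × 276 = 64032.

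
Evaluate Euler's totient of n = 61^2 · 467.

1705560

φ(61^2) = 61^2 − 61^1 = 3721 − 61 = 3660.
φ(467) = 467 − 1 = 466.
φ(1737707) = 3660 × 466 = 1705560.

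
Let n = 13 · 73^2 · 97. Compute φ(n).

6054912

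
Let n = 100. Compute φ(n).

40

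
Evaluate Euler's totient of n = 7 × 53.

φ(371) = 371 · (1 − 1/7) · (1 − 1/53)
       = 371 · 312/371 = 312.

312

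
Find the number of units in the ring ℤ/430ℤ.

168

430 = 2 · 5 · 43.
φ(2) = 2 − 1 = 1.
φ(5) = 5 − 1 = 4.
φ(43) = 43 − 1 = 42.
Multiply: 1 · 4 · 42 = 168.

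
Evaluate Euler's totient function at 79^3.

486798

φ(79^3) = 79^3 − 79^2 = 493039 − 6241 = 486798.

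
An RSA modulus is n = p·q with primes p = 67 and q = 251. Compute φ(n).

16500

φ(67) = 67 − 1 = 66.
φ(251) = 251 − 1 = 250.
Since φ is multiplicative, φ(16817) = 66 · 250 = 16500.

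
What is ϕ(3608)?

1600

Prime factorization: 3608 = 2**3 * 11 * 41.
φ(3608) = 3608 · (1 − 1/2) · (1 − 1/11) · (1 − 1/41)
       = 3608 · 400/902 = 1600.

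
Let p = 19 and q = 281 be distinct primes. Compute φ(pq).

5040

φ(pq) = (p−1)(q−1) = 18 · 280 = 5040.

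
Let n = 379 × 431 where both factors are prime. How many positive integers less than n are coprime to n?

162540

φ(pq) = (p−1)(q−1) = 378 · 430 = 162540.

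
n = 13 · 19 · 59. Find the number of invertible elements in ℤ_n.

12528

φ(14573) = 14573 · (1 − 1/13) · (1 − 1/19) · (1 − 1/59)
       = 14573 · 12528/14573 = 12528.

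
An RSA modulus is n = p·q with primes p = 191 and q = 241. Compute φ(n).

For distinct primes, φ(pq) = (p−1)(q−1) = 190 × 240 = 45600.

45600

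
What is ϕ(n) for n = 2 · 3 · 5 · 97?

768

φ(2910) = 2910 · (1 − 1/2) · (1 − 1/3) · (1 − 1/5) · (1 − 1/97)
       = 2910 · 768/2910 = 768.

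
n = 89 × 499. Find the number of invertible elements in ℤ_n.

43824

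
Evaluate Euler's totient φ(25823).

20160

First factor: 25823 = 7^2 · 17 · 31.
φ(7^2) = 7^2 − 7^1 = 49 − 7 = 42.
φ(17) = 17 − 1 = 16.
φ(31) = 31 − 1 = 30.
φ(25823) = 42 × 16 × 30 = 20160.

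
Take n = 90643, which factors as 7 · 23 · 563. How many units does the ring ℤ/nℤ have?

74184

φ(90643) = 90643 · (1 − 1/7) · (1 − 1/23) · (1 − 1/563)
       = 90643 · 74184/90643 = 74184.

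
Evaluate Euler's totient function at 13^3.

φ(13^3) = 13^3 − 13^2 = 2197 − 169 = 2028.

2028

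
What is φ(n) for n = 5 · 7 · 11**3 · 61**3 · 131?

φ(5) = 5 − 1 = 4.
φ(7) = 7 − 1 = 6.
φ(11^3) = 11^3 − 11^2 = 1331 − 121 = 1210.
φ(61^3) = 61^2·(61−1) = 3721·60 = 223260.
φ(131) = 131 − 1 = 130.
φ(1385182194935) = 4 × 6 × 1210 × 223260 × 130 = 842851152000.

842851152000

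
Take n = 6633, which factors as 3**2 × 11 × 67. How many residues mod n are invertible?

φ(6633) = 6633 · (1 − 1/3) · (1 − 1/11) · (1 − 1/67)
       = 6633 · 1320/2211 = 3960.

3960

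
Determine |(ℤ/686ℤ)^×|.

Prime factorization: 686 = 2 × 7^3.
φ(2) = 2 − 1 = 1.
φ(7^3) = 7^3 − 7^2 = 343 − 49 = 294.
Since φ is multiplicative, φ(686) = 1 · 294 = 294.

294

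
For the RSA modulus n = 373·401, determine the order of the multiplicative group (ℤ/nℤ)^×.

φ(373) = 373 − 1 = 372.
φ(401) = 401 − 1 = 400.
Since φ is multiplicative, φ(149573) = 372 · 400 = 148800.

148800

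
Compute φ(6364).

3024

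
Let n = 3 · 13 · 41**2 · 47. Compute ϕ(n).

1810560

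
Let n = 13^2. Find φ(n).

156

φ(13^2) = 13^2 − 13^1 = 169 − 13 = 156.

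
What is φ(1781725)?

1188000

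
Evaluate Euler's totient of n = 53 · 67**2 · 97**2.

φ(2238561053) = 2238561053 · (1 − 1/53) · (1 − 1/67) · (1 − 1/97)
       = 2238561053 · 329472/344447 = 2141238528.

2141238528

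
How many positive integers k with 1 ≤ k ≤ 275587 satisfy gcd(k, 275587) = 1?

225792

Factor 275587: 275587 = 13 * 17 * 29 * 43.
φ(13) = 13 − 1 = 12.
φ(17) = 17 − 1 = 16.
φ(29) = 29 − 1 = 28.
φ(43) = 43 − 1 = 42.
Since φ is multiplicative, φ(275587) = 12 · 16 · 28 · 42 = 225792.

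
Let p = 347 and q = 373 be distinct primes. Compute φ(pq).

128712

φ(129431) = 129431 · (1 − 1/347) · (1 − 1/373)
       = 129431 · 128712/129431 = 128712.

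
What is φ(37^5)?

67469796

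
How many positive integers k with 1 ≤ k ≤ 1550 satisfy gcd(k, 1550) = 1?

600

First factor: 1550 = 2 × 5**2 × 31.
φ(1550) = 1550 · (1 − 1/2) · (1 − 1/5) · (1 − 1/31)
       = 1550 · 120/310 = 600.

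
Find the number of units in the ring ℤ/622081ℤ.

First factor: 622081 = 17 · 23 · 37 · 43.
φ(17) = 17 − 1 = 16.
φ(23) = 23 − 1 = 22.
φ(37) = 37 − 1 = 36.
φ(43) = 43 − 1 = 42.
Since φ is multiplicative, φ(622081) = 16 · 22 · 36 · 42 = 532224.

532224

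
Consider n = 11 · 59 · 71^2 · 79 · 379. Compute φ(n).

φ(97955245069) = 97955245069 · (1 − 1/11) · (1 − 1/59) · (1 − 1/71) · (1 − 1/79) · (1 − 1/379)
       = 97955245069 · 1197050400/1379651339 = 84990578400.

84990578400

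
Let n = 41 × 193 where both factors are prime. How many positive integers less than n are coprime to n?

7680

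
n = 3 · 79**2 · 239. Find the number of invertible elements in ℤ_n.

2933112

φ(4474797) = 4474797 · (1 − 1/3) · (1 − 1/79) · (1 − 1/239)
       = 4474797 · 37128/56643 = 2933112.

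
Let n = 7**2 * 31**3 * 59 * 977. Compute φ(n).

68544362880

φ(7^2) = 7^1·(7−1) = 7·6 = 42.
φ(31^3) = 31^2·(31−1) = 961·30 = 28830.
φ(59) = 59 − 1 = 58.
φ(977) = 977 − 1 = 976.
Multiply: 42 · 28830 · 58 · 976 = 68544362880.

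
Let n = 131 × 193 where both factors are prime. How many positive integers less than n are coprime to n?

For distinct primes, φ(pq) = (p−1)(q−1) = 130 × 192 = 24960.

24960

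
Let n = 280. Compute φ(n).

First factor: 280 = 2^3 · 5 · 7.
φ(2^3) = 2^3 − 2^2 = 8 − 4 = 4.
φ(5) = 5 − 1 = 4.
φ(7) = 7 − 1 = 6.
Since φ is multiplicative, φ(280) = 4 · 4 · 6 = 96.

96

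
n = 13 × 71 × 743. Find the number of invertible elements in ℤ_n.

623280

φ(13) = 13 − 1 = 12.
φ(71) = 71 − 1 = 70.
φ(743) = 743 − 1 = 742.
Multiply: 12 · 70 · 742 = 623280.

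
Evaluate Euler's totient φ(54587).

Prime factorization: 54587 = 13^2 · 17 · 19.
φ(54587) = 54587 · (1 − 1/13) · (1 − 1/17) · (1 − 1/19)
       = 54587 · 3456/4199 = 44928.

44928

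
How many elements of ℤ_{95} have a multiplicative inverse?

72

Factor 95: 95 = 5 * 19.
φ(95) = 95 · (1 − 1/5) · (1 − 1/19)
       = 95 · 72/95 = 72.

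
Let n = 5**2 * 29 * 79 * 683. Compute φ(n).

φ(39118825) = 39118825 · (1 − 1/5) · (1 − 1/29) · (1 − 1/79) · (1 − 1/683)
       = 39118825 · 5957952/7823765 = 29789760.

29789760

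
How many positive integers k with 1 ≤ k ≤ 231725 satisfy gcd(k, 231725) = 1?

158400

Prime factorization: 231725 = 5^2 * 13 * 23 * 31.
φ(5^2) = 5^1·(5−1) = 5·4 = 20.
φ(13) = 13 − 1 = 12.
φ(23) = 23 − 1 = 22.
φ(31) = 31 − 1 = 30.
Since φ is multiplicative, φ(231725) = 20 · 12 · 22 · 30 = 158400.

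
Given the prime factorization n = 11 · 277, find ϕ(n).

2760

φ(3047) = 3047 · (1 − 1/11) · (1 − 1/277)
       = 3047 · 2760/3047 = 2760.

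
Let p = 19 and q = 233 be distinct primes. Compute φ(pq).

φ(pq) = (p−1)(q−1) = 18 · 232 = 4176.

4176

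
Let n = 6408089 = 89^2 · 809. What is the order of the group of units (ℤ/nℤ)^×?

6328256

φ(89^2) = 89^1·(89−1) = 89·88 = 7832.
φ(809) = 809 − 1 = 808.
φ(6408089) = 7832 × 808 = 6328256.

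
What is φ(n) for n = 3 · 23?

φ(3) = 3 − 1 = 2.
φ(23) = 23 − 1 = 22.
φ(69) = 2 × 22 = 44.

44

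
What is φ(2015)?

1440

Prime factorization: 2015 = 5 × 13 × 31.
φ(2015) = 2015 · (1 − 1/5) · (1 − 1/13) · (1 − 1/31)
       = 2015 · 1440/2015 = 1440.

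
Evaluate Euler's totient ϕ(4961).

First factor: 4961 = 11**2 * 41.
φ(4961) = 4961 · (1 − 1/11) · (1 − 1/41)
       = 4961 · 400/451 = 4400.

4400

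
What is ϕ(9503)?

First factor: 9503 = 13 · 17 · 43.
φ(13) = 13 − 1 = 12.
φ(17) = 17 − 1 = 16.
φ(43) = 43 − 1 = 42.
Multiply: 12 · 16 · 42 = 8064.

8064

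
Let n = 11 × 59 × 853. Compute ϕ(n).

494160

φ(11) = 11 − 1 = 10.
φ(59) = 59 − 1 = 58.
φ(853) = 853 − 1 = 852.
Since φ is multiplicative, φ(553597) = 10 · 58 · 852 = 494160.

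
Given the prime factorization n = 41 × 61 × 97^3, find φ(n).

2167833600

φ(2282595173) = 2282595173 · (1 − 1/41) · (1 − 1/61) · (1 − 1/97)
       = 2282595173 · 230400/242597 = 2167833600.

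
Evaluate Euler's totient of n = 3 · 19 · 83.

φ(4731) = 4731 · (1 − 1/3) · (1 − 1/19) · (1 − 1/83)
       = 4731 · 2952/4731 = 2952.

2952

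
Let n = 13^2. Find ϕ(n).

φ(169) = 169 · (1 − 1/13)
       = 169 · 12/13 = 156.

156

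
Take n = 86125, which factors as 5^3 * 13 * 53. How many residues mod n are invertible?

φ(5^3) = 5^2·(5−1) = 25·4 = 100.
φ(13) = 13 − 1 = 12.
φ(53) = 53 − 1 = 52.
φ(86125) = 100 × 12 × 52 = 62400.

62400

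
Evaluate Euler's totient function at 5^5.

2500

φ(3125) = 3125 · (1 − 1/5)
       = 3125 · 4/5 = 2500.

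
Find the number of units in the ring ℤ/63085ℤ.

Prime factorization: 63085 = 5 · 11 · 31 · 37.
φ(5) = 5 − 1 = 4.
φ(11) = 11 − 1 = 10.
φ(31) = 31 − 1 = 30.
φ(37) = 37 − 1 = 36.
Since φ is multiplicative, φ(63085) = 4 · 10 · 30 · 36 = 43200.

43200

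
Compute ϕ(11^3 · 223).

268620

φ(11^3) = 11^3 − 11^2 = 1331 − 121 = 1210.
φ(223) = 223 − 1 = 222.
φ(296813) = 1210 × 222 = 268620.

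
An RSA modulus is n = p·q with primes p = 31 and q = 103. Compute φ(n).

For distinct primes, φ(pq) = (p−1)(q−1) = 30 × 102 = 3060.

3060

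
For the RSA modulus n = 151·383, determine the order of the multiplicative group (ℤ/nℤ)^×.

57300

φ(151) = 151 − 1 = 150.
φ(383) = 383 − 1 = 382.
Multiply: 150 · 382 = 57300.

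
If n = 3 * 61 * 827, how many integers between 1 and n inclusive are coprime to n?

99120

φ(151341) = 151341 · (1 − 1/3) · (1 − 1/61) · (1 − 1/827)
       = 151341 · 99120/151341 = 99120.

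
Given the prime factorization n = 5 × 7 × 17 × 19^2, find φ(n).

131328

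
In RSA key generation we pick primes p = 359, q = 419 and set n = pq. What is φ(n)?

For distinct primes, φ(pq) = (p−1)(q−1) = 358 × 418 = 149644.

149644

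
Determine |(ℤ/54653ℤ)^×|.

50400

First factor: 54653 = 31 · 41 · 43.
φ(31) = 31 − 1 = 30.
φ(41) = 41 − 1 = 40.
φ(43) = 43 − 1 = 42.
φ(54653) = 30 × 40 × 42 = 50400.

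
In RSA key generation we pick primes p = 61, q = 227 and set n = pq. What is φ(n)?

φ(pq) = (p−1)(q−1) = 60 · 226 = 13560.

13560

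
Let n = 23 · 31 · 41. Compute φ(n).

φ(29233) = 29233 · (1 − 1/23) · (1 − 1/31) · (1 − 1/41)
       = 29233 · 26400/29233 = 26400.

26400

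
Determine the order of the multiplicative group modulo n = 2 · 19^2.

342

φ(722) = 722 · (1 − 1/2) · (1 − 1/19)
       = 722 · 18/38 = 342.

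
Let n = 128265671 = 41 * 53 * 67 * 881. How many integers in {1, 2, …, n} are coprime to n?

φ(41) = 41 − 1 = 40.
φ(53) = 53 − 1 = 52.
φ(67) = 67 − 1 = 66.
φ(881) = 881 − 1 = 880.
Since φ is multiplicative, φ(128265671) = 40 · 52 · 66 · 880 = 120806400.

120806400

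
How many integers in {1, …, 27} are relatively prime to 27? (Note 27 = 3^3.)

18

φ(3^3) = 3^2·(3−1) = 9·2 = 18.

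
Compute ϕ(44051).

44051 = 7^2 * 29 * 31.
φ(7^2) = 7^1·(7−1) = 7·6 = 42.
φ(29) = 29 − 1 = 28.
φ(31) = 31 − 1 = 30.
Since φ is multiplicative, φ(44051) = 42 · 28 · 30 = 35280.

35280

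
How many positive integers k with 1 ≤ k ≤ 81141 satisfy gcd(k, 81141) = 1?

Factor 81141: 81141 = 3 · 17 · 37 · 43.
φ(3) = 3 − 1 = 2.
φ(17) = 17 − 1 = 16.
φ(37) = 37 − 1 = 36.
φ(43) = 43 − 1 = 42.
Since φ is multiplicative, φ(81141) = 2 · 16 · 36 · 42 = 48384.

48384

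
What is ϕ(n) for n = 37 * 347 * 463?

5754672

φ(5944457) = 5944457 · (1 − 1/37) · (1 − 1/347) · (1 − 1/463)
       = 5944457 · 5754672/5944457 = 5754672.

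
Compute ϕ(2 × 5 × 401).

1600

φ(4010) = 4010 · (1 − 1/2) · (1 − 1/5) · (1 − 1/401)
       = 4010 · 1600/4010 = 1600.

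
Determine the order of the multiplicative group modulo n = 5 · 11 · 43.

1680

φ(2365) = 2365 · (1 − 1/5) · (1 − 1/11) · (1 − 1/43)
       = 2365 · 1680/2365 = 1680.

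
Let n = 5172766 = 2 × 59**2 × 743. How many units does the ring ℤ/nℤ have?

φ(5172766) = 5172766 · (1 − 1/2) · (1 − 1/59) · (1 − 1/743)
       = 5172766 · 43036/87674 = 2539124.

2539124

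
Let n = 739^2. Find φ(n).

φ(739^2) = 739^2 − 739^1 = 546121 − 739 = 545382.

545382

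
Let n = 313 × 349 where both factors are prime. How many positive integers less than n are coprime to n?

φ(313) = 313 − 1 = 312.
φ(349) = 349 − 1 = 348.
φ(109237) = 312 × 348 = 108576.

108576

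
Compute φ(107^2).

11342

φ(107^2) = 107^2 − 107^1 = 11449 − 107 = 11342.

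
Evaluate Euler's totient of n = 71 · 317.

φ(22507) = 22507 · (1 − 1/71) · (1 − 1/317)
       = 22507 · 22120/22507 = 22120.

22120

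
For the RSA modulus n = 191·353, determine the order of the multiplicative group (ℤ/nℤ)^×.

φ(67423) = 67423 · (1 − 1/191) · (1 − 1/353)
       = 67423 · 66880/67423 = 66880.

66880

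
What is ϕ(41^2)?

φ(1681) = 1681 · (1 − 1/41)
       = 1681 · 40/41 = 1640.

1640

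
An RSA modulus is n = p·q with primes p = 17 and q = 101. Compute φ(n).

1600

For distinct primes, φ(pq) = (p−1)(q−1) = 16 × 100 = 1600.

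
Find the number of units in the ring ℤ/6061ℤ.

5040

First factor: 6061 = 11 × 19 × 29.
φ(6061) = 6061 · (1 − 1/11) · (1 − 1/19) · (1 − 1/29)
       = 6061 · 5040/6061 = 5040.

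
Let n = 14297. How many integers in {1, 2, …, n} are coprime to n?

12992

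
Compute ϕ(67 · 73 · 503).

2385504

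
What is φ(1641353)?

1270080

1641353 = 7**2 · 19 · 41 · 43.
φ(1641353) = 1641353 · (1 − 1/7) · (1 − 1/19) · (1 − 1/41) · (1 − 1/43)
       = 1641353 · 181440/234479 = 1270080.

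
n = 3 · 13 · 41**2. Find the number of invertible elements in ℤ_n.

39360

φ(65559) = 65559 · (1 − 1/3) · (1 − 1/13) · (1 − 1/41)
       = 65559 · 960/1599 = 39360.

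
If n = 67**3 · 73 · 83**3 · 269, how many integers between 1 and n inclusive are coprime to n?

3229467129643392

φ(67^3) = 67^2·(67−1) = 4489·66 = 296274.
φ(73) = 73 − 1 = 72.
φ(83^3) = 83^2·(83−1) = 6889·82 = 564898.
φ(269) = 269 − 1 = 268.
φ(3377021498046397) = 296274 × 72 × 564898 × 268 = 3229467129643392.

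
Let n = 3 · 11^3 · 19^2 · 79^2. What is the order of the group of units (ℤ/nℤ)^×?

5099917680

φ(3) = 3 − 1 = 2.
φ(11^3) = 11^3 − 11^2 = 1331 − 121 = 1210.
φ(19^2) = 19^1·(19−1) = 19·18 = 342.
φ(79^2) = 79^1·(79−1) = 79·78 = 6162.
Multiply: 2 · 1210 · 342 · 6162 = 5099917680.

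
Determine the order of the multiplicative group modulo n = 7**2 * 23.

924

φ(7^2) = 7^2 − 7^1 = 49 − 7 = 42.
φ(23) = 23 − 1 = 22.
Since φ is multiplicative, φ(1127) = 42 · 22 = 924.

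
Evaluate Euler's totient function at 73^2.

5256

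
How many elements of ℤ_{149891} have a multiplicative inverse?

116424

Factor 149891: 149891 = 7^3 × 19 × 23.
φ(149891) = 149891 · (1 − 1/7) · (1 − 1/19) · (1 − 1/23)
       = 149891 · 2376/3059 = 116424.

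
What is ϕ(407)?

Factor 407: 407 = 11 · 37.
φ(11) = 11 − 1 = 10.
φ(37) = 37 − 1 = 36.
φ(407) = 10 × 36 = 360.

360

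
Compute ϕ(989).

Prime factorization: 989 = 23 · 43.
φ(989) = 989 · (1 − 1/23) · (1 − 1/43)
       = 989 · 924/989 = 924.

924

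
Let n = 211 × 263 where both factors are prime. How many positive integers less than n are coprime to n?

55020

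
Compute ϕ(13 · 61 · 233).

167040

φ(184769) = 184769 · (1 − 1/13) · (1 − 1/61) · (1 − 1/233)
       = 184769 · 167040/184769 = 167040.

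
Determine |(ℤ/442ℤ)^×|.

Prime factorization: 442 = 2 · 13 · 17.
φ(2) = 2 − 1 = 1.
φ(13) = 13 − 1 = 12.
φ(17) = 17 − 1 = 16.
Multiply: 1 · 12 · 16 = 192.

192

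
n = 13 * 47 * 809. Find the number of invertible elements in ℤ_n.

446016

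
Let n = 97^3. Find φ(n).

903264

φ(97^3) = 97^2·(97−1) = 9409·96 = 903264.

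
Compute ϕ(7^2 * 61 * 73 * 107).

φ(7^2) = 7^2 − 7^1 = 49 − 7 = 42.
φ(61) = 61 − 1 = 60.
φ(73) = 73 − 1 = 72.
φ(107) = 107 − 1 = 106.
φ(23347079) = 42 × 60 × 72 × 106 = 19232640.

19232640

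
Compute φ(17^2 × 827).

224672

φ(239003) = 239003 · (1 − 1/17) · (1 − 1/827)
       = 239003 · 13216/14059 = 224672.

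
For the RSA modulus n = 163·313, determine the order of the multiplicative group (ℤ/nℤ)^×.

50544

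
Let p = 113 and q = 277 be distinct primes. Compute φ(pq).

φ(113) = 113 − 1 = 112.
φ(277) = 277 − 1 = 276.
φ(31301) = 112 × 276 = 30912.

30912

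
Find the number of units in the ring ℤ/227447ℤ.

Prime factorization: 227447 = 11 * 23 * 29 * 31.
φ(227447) = 227447 · (1 − 1/11) · (1 − 1/23) · (1 − 1/29) · (1 − 1/31)
       = 227447 · 184800/227447 = 184800.

184800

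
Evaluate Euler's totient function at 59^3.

φ(59^3) = 59^2·(59−1) = 3481·58 = 201898.

201898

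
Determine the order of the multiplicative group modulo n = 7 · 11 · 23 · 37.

φ(65527) = 65527 · (1 − 1/7) · (1 − 1/11) · (1 − 1/23) · (1 − 1/37)
       = 65527 · 47520/65527 = 47520.

47520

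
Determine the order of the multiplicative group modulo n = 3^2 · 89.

528

φ(3^2) = 3^2 − 3^1 = 9 − 3 = 6.
φ(89) = 89 − 1 = 88.
Since φ is multiplicative, φ(801) = 6 · 88 = 528.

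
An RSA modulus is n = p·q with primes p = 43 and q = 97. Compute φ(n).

φ(4171) = 4171 · (1 − 1/43) · (1 − 1/97)
       = 4171 · 4032/4171 = 4032.

4032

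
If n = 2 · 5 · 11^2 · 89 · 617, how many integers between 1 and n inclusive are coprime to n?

φ(2) = 2 − 1 = 1.
φ(5) = 5 − 1 = 4.
φ(11^2) = 11^1·(11−1) = 11·10 = 110.
φ(89) = 89 − 1 = 88.
φ(617) = 617 − 1 = 616.
Multiply: 1 · 4 · 110 · 88 · 616 = 23851520.

23851520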